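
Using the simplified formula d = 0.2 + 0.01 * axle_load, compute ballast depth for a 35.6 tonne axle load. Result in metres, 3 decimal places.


d = 0.2 + 0.01 * 35.6
d = 0.2 + 0.356
d = 0.556 m

0.556


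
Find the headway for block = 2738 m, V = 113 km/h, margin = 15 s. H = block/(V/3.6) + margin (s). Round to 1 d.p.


V = 113 / 3.6 = 31.3889 m/s
Block traversal time = 2738 / 31.3889 = 87.2283 s
Headway = 87.2283 + 15
Headway = 102.2 s

102.2


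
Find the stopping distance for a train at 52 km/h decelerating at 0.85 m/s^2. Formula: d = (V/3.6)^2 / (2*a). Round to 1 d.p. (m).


Convert speed: V = 52 / 3.6 = 14.4444 m/s
V^2 = 208.642
d = 208.642 / (2 * 0.85)
d = 208.642 / 1.7
d = 122.7 m

122.7


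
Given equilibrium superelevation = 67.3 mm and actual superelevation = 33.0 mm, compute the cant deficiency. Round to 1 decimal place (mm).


Cant deficiency = equilibrium cant - actual cant
CD = 67.3 - 33.0
CD = 34.3 mm

34.3


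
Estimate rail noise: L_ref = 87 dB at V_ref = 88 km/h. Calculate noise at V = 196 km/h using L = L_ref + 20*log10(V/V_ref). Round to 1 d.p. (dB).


V/V_ref = 196 / 88 = 2.227273
log10(2.227273) = 0.347773
20 * 0.347773 = 6.9555
L = 87 + 6.9555 = 94.0 dB

94.0


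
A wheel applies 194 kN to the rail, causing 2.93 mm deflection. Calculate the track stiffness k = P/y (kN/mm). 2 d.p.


Track stiffness k = P / y
k = 194 / 2.93
k = 66.21 kN/mm

66.21


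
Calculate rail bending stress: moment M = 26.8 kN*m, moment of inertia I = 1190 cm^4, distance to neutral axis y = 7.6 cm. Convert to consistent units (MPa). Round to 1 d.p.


Convert units:
M = 26.8 kN*m = 26800000 N*mm
y = 7.6 cm = 76 mm
I = 1190 cm^4 = 11900000 mm^4
sigma = 26800000 * 76 / 11900000
sigma = 171.2 MPa

171.2


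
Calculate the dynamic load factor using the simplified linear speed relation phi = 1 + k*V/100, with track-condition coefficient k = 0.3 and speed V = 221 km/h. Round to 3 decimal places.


phi = 1 + k * V / 100
phi = 1 + 0.3 * 221 / 100
phi = 1 + 0.663
phi = 1.663

1.663


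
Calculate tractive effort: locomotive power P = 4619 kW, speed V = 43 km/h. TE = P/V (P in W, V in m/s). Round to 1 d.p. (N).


Convert: P = 4619 kW = 4619000 W
V = 43 / 3.6 = 11.9444 m/s
TE = 4619000 / 11.9444
TE = 386707.0 N

386707.0


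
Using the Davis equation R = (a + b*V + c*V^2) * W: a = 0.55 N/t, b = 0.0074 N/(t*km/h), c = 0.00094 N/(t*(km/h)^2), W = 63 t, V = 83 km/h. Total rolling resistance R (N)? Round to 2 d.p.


b*V = 0.0074 * 83 = 0.6142
c*V^2 = 0.00094 * 6889 = 6.47566
R_per_t = 0.55 + 0.6142 + 6.47566 = 7.63986 N/t
R_total = 7.63986 * 63 = 481.31 N

481.31


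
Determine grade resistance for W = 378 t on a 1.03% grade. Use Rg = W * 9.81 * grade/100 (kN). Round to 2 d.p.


Rg = W * 9.81 * grade / 100
Rg = 378 * 9.81 * 1.03 / 100
Rg = 3708.18 * 0.0103
Rg = 38.19 kN

38.19


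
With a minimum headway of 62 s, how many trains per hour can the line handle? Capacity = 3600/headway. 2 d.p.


Capacity = 3600 / headway
Capacity = 3600 / 62
Capacity = 58.06 trains/hour

58.06


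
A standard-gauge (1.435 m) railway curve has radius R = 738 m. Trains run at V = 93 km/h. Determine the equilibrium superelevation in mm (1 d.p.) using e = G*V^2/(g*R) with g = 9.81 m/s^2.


Convert speed: V = 93 / 3.6 = 25.8333 m/s
Apply formula: e = 1.435 * 25.8333^2 / (9.81 * 738)
e = 1.435 * 667.3611 / 7239.78
e = 0.132278 m = 132.3 mm

132.3


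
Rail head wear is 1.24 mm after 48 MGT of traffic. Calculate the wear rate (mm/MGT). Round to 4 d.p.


Wear rate = total wear / cumulative tonnage
Rate = 1.24 / 48
Rate = 0.0258 mm/MGT

0.0258


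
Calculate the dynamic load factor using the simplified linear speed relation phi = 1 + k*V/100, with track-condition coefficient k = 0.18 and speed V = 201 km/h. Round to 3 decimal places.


phi = 1 + k * V / 100
phi = 1 + 0.18 * 201 / 100
phi = 1 + 0.3618
phi = 1.362

1.362


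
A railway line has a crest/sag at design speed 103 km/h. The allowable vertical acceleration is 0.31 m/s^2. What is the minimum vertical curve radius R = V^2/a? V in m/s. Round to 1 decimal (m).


Convert speed: V = 103 / 3.6 = 28.6111 m/s
V^2 = 818.5957 m^2/s^2
R_v = 818.5957 / 0.31
R_v = 2640.6 m

2640.6


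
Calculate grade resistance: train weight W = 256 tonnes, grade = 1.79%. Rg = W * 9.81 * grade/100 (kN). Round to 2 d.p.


Rg = W * 9.81 * grade / 100
Rg = 256 * 9.81 * 1.79 / 100
Rg = 2511.36 * 0.0179
Rg = 44.95 kN

44.95


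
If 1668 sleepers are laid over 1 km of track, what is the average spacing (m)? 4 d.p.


Spacing = 1000 m / number of sleepers
Spacing = 1000 / 1668
Spacing = 0.5995 m

0.5995


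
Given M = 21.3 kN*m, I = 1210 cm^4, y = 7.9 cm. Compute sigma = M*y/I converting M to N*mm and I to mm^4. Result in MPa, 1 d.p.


Convert units:
M = 21.3 kN*m = 21300000 N*mm
y = 7.9 cm = 79 mm
I = 1210 cm^4 = 12100000 mm^4
sigma = 21300000 * 79 / 12100000
sigma = 139.1 MPa

139.1


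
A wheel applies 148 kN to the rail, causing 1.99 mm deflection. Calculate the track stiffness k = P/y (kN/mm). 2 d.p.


Track stiffness k = P / y
k = 148 / 1.99
k = 74.37 kN/mm

74.37


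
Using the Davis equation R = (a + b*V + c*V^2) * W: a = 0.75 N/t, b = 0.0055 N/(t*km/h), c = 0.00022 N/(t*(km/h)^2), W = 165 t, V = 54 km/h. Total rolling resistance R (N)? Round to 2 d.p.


b*V = 0.0055 * 54 = 0.297
c*V^2 = 0.00022 * 2916 = 0.64152
R_per_t = 0.75 + 0.297 + 0.64152 = 1.68852 N/t
R_total = 1.68852 * 165 = 278.61 N

278.61


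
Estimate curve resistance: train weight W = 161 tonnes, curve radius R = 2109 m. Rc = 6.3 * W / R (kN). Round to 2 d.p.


Rc = 6.3 * W / R
Rc = 6.3 * 161 / 2109
Rc = 1014.3 / 2109
Rc = 0.48 kN

0.48


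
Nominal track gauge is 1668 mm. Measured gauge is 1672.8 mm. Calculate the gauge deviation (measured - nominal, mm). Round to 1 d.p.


Deviation = measured - nominal
Deviation = 1672.8 - 1668
Deviation = 4.8 mm

4.8


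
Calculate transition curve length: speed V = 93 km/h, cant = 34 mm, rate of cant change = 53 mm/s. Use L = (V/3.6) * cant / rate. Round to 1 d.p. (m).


Convert speed: V = 93 / 3.6 = 25.8333 m/s
L = 25.8333 * 34 / 53
L = 878.3333 / 53
L = 16.6 m

16.6


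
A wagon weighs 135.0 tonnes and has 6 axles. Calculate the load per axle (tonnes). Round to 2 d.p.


Load per axle = total weight / number of axles
Load = 135.0 / 6
Load = 22.50 tonnes

22.50


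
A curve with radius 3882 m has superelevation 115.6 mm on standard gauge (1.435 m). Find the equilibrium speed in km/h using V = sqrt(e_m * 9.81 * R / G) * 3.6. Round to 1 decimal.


Convert cant: e = 115.6 mm = 0.1156 m
V_ms = sqrt(0.1156 * 9.81 * 3882 / 1.435)
V_ms = sqrt(3067.824217) = 55.3879 m/s
V = 55.3879 * 3.6 = 199.4 km/h

199.4


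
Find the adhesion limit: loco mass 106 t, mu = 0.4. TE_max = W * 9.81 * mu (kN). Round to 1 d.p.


TE_max = W * g * mu
TE_max = 106 * 9.81 * 0.4
TE_max = 1039.86 * 0.4
TE_max = 415.9 kN

415.9


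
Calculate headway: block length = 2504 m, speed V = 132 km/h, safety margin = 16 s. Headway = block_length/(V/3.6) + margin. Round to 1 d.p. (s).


V = 132 / 3.6 = 36.6667 m/s
Block traversal time = 2504 / 36.6667 = 68.2909 s
Headway = 68.2909 + 16
Headway = 84.3 s

84.3


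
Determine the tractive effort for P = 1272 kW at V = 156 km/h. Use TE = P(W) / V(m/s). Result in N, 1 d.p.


Convert: P = 1272 kW = 1272000 W
V = 156 / 3.6 = 43.3333 m/s
TE = 1272000 / 43.3333
TE = 29353.8 N

29353.8


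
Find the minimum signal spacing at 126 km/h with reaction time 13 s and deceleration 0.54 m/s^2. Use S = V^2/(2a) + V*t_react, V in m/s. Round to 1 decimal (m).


V = 126 / 3.6 = 35.0 m/s
Braking distance = 35.0^2 / (2*0.54) = 1134.2593 m
Sighting distance = 35.0 * 13 = 455.0 m
S = 1134.2593 + 455.0 = 1589.3 m

1589.3


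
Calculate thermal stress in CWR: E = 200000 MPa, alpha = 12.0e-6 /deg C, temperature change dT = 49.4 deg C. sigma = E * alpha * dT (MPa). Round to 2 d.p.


sigma = E * alpha * dT
sigma = 200000 * 12.0e-6 * 49.4
sigma = 2.4 * 49.4
sigma = 118.56 MPa

118.56


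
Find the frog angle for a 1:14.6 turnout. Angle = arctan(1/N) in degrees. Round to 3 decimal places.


1/N = 1/14.6 = 0.068493
angle = arctan(0.068493) = 0.068386 rad
angle = 0.068386 * 180/pi = 3.918 degrees

3.918


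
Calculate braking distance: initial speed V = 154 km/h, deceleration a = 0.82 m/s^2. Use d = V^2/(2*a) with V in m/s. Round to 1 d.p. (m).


Convert speed: V = 154 / 3.6 = 42.7778 m/s
V^2 = 1829.9383
d = 1829.9383 / (2 * 0.82)
d = 1829.9383 / 1.64
d = 1115.8 m

1115.8


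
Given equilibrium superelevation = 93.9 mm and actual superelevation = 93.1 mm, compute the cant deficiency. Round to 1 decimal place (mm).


Cant deficiency = equilibrium cant - actual cant
CD = 93.9 - 93.1
CD = 0.8 mm

0.8


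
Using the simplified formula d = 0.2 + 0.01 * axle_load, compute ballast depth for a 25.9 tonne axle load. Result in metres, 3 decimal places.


d = 0.2 + 0.01 * 25.9
d = 0.2 + 0.259
d = 0.459 m

0.459


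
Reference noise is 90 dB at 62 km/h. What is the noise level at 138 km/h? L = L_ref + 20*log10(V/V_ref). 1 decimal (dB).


V/V_ref = 138 / 62 = 2.225806
log10(2.225806) = 0.347487
20 * 0.347487 = 6.9497
L = 90 + 6.9497 = 96.9 dB

96.9


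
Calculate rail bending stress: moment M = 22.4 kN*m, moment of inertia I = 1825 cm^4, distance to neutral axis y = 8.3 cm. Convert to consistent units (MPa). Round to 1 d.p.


Convert units:
M = 22.4 kN*m = 22400000 N*mm
y = 8.3 cm = 83 mm
I = 1825 cm^4 = 18250000 mm^4
sigma = 22400000 * 83 / 18250000
sigma = 101.9 MPa

101.9


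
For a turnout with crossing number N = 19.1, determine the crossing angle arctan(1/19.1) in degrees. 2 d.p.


1/N = 1/19.1 = 0.052356
angle = arctan(0.052356) = 0.052308 rad
angle = 0.052308 * 180/pi = 3.00 degrees

3.00


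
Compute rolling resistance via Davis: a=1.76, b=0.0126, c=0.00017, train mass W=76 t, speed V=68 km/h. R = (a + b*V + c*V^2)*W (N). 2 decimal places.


b*V = 0.0126 * 68 = 0.8568
c*V^2 = 0.00017 * 4624 = 0.78608
R_per_t = 1.76 + 0.8568 + 0.78608 = 3.40288 N/t
R_total = 3.40288 * 76 = 258.62 N

258.62


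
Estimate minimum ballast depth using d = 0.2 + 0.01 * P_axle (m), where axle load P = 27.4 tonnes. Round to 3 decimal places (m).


d = 0.2 + 0.01 * 27.4
d = 0.2 + 0.274
d = 0.474 m

0.474


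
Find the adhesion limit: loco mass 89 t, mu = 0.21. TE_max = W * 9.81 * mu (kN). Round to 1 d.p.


TE_max = W * g * mu
TE_max = 89 * 9.81 * 0.21
TE_max = 873.09 * 0.21
TE_max = 183.3 kN

183.3


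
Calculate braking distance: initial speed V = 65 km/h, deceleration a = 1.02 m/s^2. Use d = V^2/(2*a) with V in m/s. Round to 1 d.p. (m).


Convert speed: V = 65 / 3.6 = 18.0556 m/s
V^2 = 326.0031
d = 326.0031 / (2 * 1.02)
d = 326.0031 / 2.04
d = 159.8 m

159.8


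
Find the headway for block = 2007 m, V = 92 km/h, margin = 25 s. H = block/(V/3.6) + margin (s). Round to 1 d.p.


V = 92 / 3.6 = 25.5556 m/s
Block traversal time = 2007 / 25.5556 = 78.5348 s
Headway = 78.5348 + 25
Headway = 103.5 s

103.5


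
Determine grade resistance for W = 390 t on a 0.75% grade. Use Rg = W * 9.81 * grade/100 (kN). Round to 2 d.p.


Rg = W * 9.81 * grade / 100
Rg = 390 * 9.81 * 0.75 / 100
Rg = 3825.9 * 0.0075
Rg = 28.69 kN

28.69


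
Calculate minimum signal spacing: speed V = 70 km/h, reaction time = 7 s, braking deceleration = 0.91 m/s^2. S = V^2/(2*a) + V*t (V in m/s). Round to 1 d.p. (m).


V = 70 / 3.6 = 19.4444 m/s
Braking distance = 19.4444^2 / (2*0.91) = 207.7398 m
Sighting distance = 19.4444 * 7 = 136.1111 m
S = 207.7398 + 136.1111 = 343.9 m

343.9


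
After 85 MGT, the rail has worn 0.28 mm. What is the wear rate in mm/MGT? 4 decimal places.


Wear rate = total wear / cumulative tonnage
Rate = 0.28 / 85
Rate = 0.0033 mm/MGT

0.0033


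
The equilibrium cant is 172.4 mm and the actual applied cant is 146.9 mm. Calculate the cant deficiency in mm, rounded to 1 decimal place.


Cant deficiency = equilibrium cant - actual cant
CD = 172.4 - 146.9
CD = 25.5 mm

25.5


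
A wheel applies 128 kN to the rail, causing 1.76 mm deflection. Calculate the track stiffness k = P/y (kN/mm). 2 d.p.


Track stiffness k = P / y
k = 128 / 1.76
k = 72.73 kN/mm

72.73


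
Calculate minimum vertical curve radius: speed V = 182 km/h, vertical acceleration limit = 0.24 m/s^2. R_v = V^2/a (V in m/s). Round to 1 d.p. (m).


Convert speed: V = 182 / 3.6 = 50.5556 m/s
V^2 = 2555.8642 m^2/s^2
R_v = 2555.8642 / 0.24
R_v = 10649.4 m

10649.4


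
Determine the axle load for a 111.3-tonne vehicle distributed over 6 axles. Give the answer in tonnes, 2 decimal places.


Load per axle = total weight / number of axles
Load = 111.3 / 6
Load = 18.55 tonnes

18.55


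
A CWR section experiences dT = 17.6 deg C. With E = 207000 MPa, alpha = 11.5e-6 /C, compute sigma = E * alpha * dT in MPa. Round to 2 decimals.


sigma = E * alpha * dT
sigma = 207000 * 11.5e-6 * 17.6
sigma = 2.3805 * 17.6
sigma = 41.90 MPa

41.90


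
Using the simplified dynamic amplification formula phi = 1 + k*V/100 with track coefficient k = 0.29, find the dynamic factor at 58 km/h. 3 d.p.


phi = 1 + k * V / 100
phi = 1 + 0.29 * 58 / 100
phi = 1 + 0.1682
phi = 1.168

1.168


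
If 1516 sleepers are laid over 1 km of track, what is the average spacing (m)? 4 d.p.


Spacing = 1000 m / number of sleepers
Spacing = 1000 / 1516
Spacing = 0.6596 m

0.6596


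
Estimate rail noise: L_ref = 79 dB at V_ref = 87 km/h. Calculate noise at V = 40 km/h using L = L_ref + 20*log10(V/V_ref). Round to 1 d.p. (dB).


V/V_ref = 40 / 87 = 0.45977
log10(0.45977) = -0.337459
20 * -0.337459 = -6.7492
L = 79 + -6.7492 = 72.3 dB

72.3


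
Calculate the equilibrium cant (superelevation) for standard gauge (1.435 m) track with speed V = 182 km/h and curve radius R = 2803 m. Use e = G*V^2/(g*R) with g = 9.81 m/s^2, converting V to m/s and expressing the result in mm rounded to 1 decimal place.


Convert speed: V = 182 / 3.6 = 50.5556 m/s
Apply formula: e = 1.435 * 50.5556^2 / (9.81 * 2803)
e = 1.435 * 2555.8642 / 27497.43
e = 0.133382 m = 133.4 mm

133.4


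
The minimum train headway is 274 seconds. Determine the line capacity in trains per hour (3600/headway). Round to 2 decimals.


Capacity = 3600 / headway
Capacity = 3600 / 274
Capacity = 13.14 trains/hour

13.14


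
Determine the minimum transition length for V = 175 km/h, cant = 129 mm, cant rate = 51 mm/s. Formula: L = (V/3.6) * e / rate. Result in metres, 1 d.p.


Convert speed: V = 175 / 3.6 = 48.6111 m/s
L = 48.6111 * 129 / 51
L = 6270.8333 / 51
L = 123.0 m

123.0


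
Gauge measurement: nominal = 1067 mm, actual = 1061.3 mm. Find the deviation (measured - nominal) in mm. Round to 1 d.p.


Deviation = measured - nominal
Deviation = 1061.3 - 1067
Deviation = -5.7 mm

-5.7


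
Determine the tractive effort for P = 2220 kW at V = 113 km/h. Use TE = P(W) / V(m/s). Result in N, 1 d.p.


Convert: P = 2220 kW = 2220000 W
V = 113 / 3.6 = 31.3889 m/s
TE = 2220000 / 31.3889
TE = 70725.7 N

70725.7


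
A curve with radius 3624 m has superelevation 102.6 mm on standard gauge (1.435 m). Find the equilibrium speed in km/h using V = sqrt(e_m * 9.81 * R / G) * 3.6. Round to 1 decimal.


Convert cant: e = 102.6 mm = 0.1026 m
V_ms = sqrt(0.1026 * 9.81 * 3624 / 1.435)
V_ms = sqrt(2541.866024) = 50.4169 m/s
V = 50.4169 * 3.6 = 181.5 km/h

181.5


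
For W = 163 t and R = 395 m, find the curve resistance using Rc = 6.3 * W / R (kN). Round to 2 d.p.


Rc = 6.3 * W / R
Rc = 6.3 * 163 / 395
Rc = 1026.9 / 395
Rc = 2.60 kN

2.60


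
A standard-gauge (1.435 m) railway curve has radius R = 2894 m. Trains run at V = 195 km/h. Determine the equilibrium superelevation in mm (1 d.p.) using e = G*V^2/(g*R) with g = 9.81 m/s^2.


Convert speed: V = 195 / 3.6 = 54.1667 m/s
Apply formula: e = 1.435 * 54.1667^2 / (9.81 * 2894)
e = 1.435 * 2934.0278 / 28390.14
e = 0.148303 m = 148.3 mm

148.3


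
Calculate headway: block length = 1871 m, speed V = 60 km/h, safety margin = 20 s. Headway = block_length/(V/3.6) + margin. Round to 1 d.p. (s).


V = 60 / 3.6 = 16.6667 m/s
Block traversal time = 1871 / 16.6667 = 112.26 s
Headway = 112.26 + 20
Headway = 132.3 s

132.3


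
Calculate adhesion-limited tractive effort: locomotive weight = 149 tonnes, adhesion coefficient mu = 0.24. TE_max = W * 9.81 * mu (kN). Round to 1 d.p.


TE_max = W * g * mu
TE_max = 149 * 9.81 * 0.24
TE_max = 1461.69 * 0.24
TE_max = 350.8 kN

350.8


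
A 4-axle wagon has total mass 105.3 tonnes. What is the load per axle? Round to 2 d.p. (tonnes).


Load per axle = total weight / number of axles
Load = 105.3 / 4
Load = 26.33 tonnes

26.33


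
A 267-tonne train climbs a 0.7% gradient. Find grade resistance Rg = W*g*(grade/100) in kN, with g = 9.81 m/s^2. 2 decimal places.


Rg = W * 9.81 * grade / 100
Rg = 267 * 9.81 * 0.7 / 100
Rg = 2619.27 * 0.007
Rg = 18.33 kN

18.33


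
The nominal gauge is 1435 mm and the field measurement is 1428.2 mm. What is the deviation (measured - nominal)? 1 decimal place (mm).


Deviation = measured - nominal
Deviation = 1428.2 - 1435
Deviation = -6.8 mm

-6.8


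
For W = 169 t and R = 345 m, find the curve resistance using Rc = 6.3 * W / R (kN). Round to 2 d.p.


Rc = 6.3 * W / R
Rc = 6.3 * 169 / 345
Rc = 1064.7 / 345
Rc = 3.09 kN

3.09


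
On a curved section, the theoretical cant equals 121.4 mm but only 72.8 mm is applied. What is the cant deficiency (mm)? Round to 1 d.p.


Cant deficiency = equilibrium cant - actual cant
CD = 121.4 - 72.8
CD = 48.6 mm

48.6


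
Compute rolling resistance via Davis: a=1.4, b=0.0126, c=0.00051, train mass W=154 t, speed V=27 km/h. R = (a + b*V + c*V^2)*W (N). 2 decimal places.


b*V = 0.0126 * 27 = 0.3402
c*V^2 = 0.00051 * 729 = 0.37179
R_per_t = 1.4 + 0.3402 + 0.37179 = 2.11199 N/t
R_total = 2.11199 * 154 = 325.25 N

325.25


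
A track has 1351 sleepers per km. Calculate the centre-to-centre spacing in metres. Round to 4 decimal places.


Spacing = 1000 m / number of sleepers
Spacing = 1000 / 1351
Spacing = 0.7402 m

0.7402


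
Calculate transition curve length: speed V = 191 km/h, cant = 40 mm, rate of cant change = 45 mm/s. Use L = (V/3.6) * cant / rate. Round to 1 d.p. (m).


Convert speed: V = 191 / 3.6 = 53.0556 m/s
L = 53.0556 * 40 / 45
L = 2122.2222 / 45
L = 47.2 m

47.2


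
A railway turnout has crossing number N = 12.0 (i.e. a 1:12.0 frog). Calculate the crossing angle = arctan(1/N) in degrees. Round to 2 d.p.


1/N = 1/12.0 = 0.083333
angle = arctan(0.083333) = 0.083141 rad
angle = 0.083141 * 180/pi = 4.76 degrees

4.76


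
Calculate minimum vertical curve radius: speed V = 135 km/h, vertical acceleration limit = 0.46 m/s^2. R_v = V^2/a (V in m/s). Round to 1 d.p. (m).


Convert speed: V = 135 / 3.6 = 37.5 m/s
V^2 = 1406.25 m^2/s^2
R_v = 1406.25 / 0.46
R_v = 3057.1 m

3057.1


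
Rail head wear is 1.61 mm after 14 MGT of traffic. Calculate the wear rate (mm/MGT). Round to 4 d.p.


Wear rate = total wear / cumulative tonnage
Rate = 1.61 / 14
Rate = 0.1150 mm/MGT

0.1150


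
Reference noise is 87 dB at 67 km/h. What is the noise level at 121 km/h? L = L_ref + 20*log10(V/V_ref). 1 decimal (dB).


V/V_ref = 121 / 67 = 1.80597
log10(1.80597) = 0.256711
20 * 0.256711 = 5.1342
L = 87 + 5.1342 = 92.1 dB

92.1


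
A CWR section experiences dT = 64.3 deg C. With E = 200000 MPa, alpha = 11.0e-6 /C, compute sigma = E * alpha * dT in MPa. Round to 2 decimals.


sigma = E * alpha * dT
sigma = 200000 * 11.0e-6 * 64.3
sigma = 2.2 * 64.3
sigma = 141.46 MPa

141.46


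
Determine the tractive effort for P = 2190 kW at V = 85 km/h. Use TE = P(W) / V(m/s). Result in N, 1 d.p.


Convert: P = 2190 kW = 2190000 W
V = 85 / 3.6 = 23.6111 m/s
TE = 2190000 / 23.6111
TE = 92752.9 N

92752.9


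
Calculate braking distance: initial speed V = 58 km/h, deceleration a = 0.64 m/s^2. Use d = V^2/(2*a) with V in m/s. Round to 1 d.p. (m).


Convert speed: V = 58 / 3.6 = 16.1111 m/s
V^2 = 259.5679
d = 259.5679 / (2 * 0.64)
d = 259.5679 / 1.28
d = 202.8 m

202.8


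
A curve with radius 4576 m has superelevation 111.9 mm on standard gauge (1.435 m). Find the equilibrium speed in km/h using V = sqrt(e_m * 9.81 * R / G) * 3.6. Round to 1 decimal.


Convert cant: e = 111.9 mm = 0.1119 m
V_ms = sqrt(0.1119 * 9.81 * 4576 / 1.435)
V_ms = sqrt(3500.525201) = 59.1652 m/s
V = 59.1652 * 3.6 = 213.0 km/h

213.0


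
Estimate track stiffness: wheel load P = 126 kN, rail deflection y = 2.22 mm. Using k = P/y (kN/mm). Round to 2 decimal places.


Track stiffness k = P / y
k = 126 / 2.22
k = 56.76 kN/mm

56.76


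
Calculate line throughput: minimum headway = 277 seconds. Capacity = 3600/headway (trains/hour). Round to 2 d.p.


Capacity = 3600 / headway
Capacity = 3600 / 277
Capacity = 13.00 trains/hour

13.00


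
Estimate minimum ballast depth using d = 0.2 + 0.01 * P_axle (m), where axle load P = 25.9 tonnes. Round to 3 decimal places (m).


d = 0.2 + 0.01 * 25.9
d = 0.2 + 0.259
d = 0.459 m

0.459


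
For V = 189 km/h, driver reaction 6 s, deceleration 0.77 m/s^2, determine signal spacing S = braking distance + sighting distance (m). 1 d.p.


V = 189 / 3.6 = 52.5 m/s
Braking distance = 52.5^2 / (2*0.77) = 1789.7727 m
Sighting distance = 52.5 * 6 = 315.0 m
S = 1789.7727 + 315.0 = 2104.8 m

2104.8


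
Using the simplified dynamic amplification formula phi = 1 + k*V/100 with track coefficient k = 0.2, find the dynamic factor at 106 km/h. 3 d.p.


phi = 1 + k * V / 100
phi = 1 + 0.2 * 106 / 100
phi = 1 + 0.212
phi = 1.212

1.212


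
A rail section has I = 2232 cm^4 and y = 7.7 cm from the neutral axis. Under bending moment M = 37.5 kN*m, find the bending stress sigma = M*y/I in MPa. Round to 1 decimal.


Convert units:
M = 37.5 kN*m = 37500000 N*mm
y = 7.7 cm = 77 mm
I = 2232 cm^4 = 22320000 mm^4
sigma = 37500000 * 77 / 22320000
sigma = 129.4 MPa

129.4


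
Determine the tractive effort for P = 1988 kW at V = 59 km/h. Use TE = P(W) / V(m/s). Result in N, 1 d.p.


Convert: P = 1988 kW = 1988000 W
V = 59 / 3.6 = 16.3889 m/s
TE = 1988000 / 16.3889
TE = 121301.7 N

121301.7


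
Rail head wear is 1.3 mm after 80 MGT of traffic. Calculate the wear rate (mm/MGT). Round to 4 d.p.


Wear rate = total wear / cumulative tonnage
Rate = 1.3 / 80
Rate = 0.0163 mm/MGT

0.0163


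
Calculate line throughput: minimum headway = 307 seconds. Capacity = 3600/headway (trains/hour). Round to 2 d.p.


Capacity = 3600 / headway
Capacity = 3600 / 307
Capacity = 11.73 trains/hour

11.73


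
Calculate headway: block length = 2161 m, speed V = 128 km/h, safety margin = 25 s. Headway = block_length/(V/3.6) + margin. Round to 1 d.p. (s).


V = 128 / 3.6 = 35.5556 m/s
Block traversal time = 2161 / 35.5556 = 60.7781 s
Headway = 60.7781 + 25
Headway = 85.8 s

85.8


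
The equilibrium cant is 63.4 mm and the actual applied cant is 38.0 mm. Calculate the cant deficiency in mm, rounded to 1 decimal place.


Cant deficiency = equilibrium cant - actual cant
CD = 63.4 - 38.0
CD = 25.4 mm

25.4


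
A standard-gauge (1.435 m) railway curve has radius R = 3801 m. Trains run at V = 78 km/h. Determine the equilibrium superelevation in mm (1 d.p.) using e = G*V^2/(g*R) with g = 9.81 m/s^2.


Convert speed: V = 78 / 3.6 = 21.6667 m/s
Apply formula: e = 1.435 * 21.6667^2 / (9.81 * 3801)
e = 1.435 * 469.4444 / 37287.81
e = 0.018066 m = 18.1 mm

18.1


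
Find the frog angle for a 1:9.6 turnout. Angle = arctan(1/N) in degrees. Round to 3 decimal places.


1/N = 1/9.6 = 0.104167
angle = arctan(0.104167) = 0.103792 rad
angle = 0.103792 * 180/pi = 5.947 degrees

5.947


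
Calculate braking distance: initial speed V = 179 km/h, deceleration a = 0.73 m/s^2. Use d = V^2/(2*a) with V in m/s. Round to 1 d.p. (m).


Convert speed: V = 179 / 3.6 = 49.7222 m/s
V^2 = 2472.2994
d = 2472.2994 / (2 * 0.73)
d = 2472.2994 / 1.46
d = 1693.4 m

1693.4


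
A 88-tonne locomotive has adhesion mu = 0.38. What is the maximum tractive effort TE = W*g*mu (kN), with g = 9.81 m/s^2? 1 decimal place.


TE_max = W * g * mu
TE_max = 88 * 9.81 * 0.38
TE_max = 863.28 * 0.38
TE_max = 328.0 kN

328.0


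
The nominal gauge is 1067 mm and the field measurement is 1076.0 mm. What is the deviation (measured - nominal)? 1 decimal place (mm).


Deviation = measured - nominal
Deviation = 1076.0 - 1067
Deviation = 9.0 mm

9.0


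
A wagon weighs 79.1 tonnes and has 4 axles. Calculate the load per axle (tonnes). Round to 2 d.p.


Load per axle = total weight / number of axles
Load = 79.1 / 4
Load = 19.78 tonnes

19.78


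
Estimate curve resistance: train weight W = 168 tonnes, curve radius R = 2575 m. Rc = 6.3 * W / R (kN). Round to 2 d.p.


Rc = 6.3 * W / R
Rc = 6.3 * 168 / 2575
Rc = 1058.4 / 2575
Rc = 0.41 kN

0.41


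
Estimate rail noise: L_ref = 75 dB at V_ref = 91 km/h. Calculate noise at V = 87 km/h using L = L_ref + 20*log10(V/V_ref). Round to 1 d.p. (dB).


V/V_ref = 87 / 91 = 0.956044
log10(0.956044) = -0.019522
20 * -0.019522 = -0.3904
L = 75 + -0.3904 = 74.6 dB

74.6


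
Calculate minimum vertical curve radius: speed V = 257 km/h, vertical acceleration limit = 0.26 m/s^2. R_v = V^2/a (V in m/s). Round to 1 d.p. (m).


Convert speed: V = 257 / 3.6 = 71.3889 m/s
V^2 = 5096.3735 m^2/s^2
R_v = 5096.3735 / 0.26
R_v = 19601.4 m

19601.4


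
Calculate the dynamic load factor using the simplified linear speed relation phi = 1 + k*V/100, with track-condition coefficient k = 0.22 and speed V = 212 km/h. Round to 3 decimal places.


phi = 1 + k * V / 100
phi = 1 + 0.22 * 212 / 100
phi = 1 + 0.4664
phi = 1.466

1.466


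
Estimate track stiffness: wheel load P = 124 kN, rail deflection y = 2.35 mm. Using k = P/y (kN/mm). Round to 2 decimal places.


Track stiffness k = P / y
k = 124 / 2.35
k = 52.77 kN/mm

52.77


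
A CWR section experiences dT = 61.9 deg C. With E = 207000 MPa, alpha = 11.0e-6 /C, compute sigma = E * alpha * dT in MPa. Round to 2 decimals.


sigma = E * alpha * dT
sigma = 207000 * 11.0e-6 * 61.9
sigma = 2.277 * 61.9
sigma = 140.95 MPa

140.95


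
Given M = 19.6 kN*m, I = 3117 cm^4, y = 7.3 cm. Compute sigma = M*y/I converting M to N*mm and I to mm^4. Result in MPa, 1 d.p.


Convert units:
M = 19.6 kN*m = 19600000 N*mm
y = 7.3 cm = 73 mm
I = 3117 cm^4 = 31170000 mm^4
sigma = 19600000 * 73 / 31170000
sigma = 45.9 MPa

45.9


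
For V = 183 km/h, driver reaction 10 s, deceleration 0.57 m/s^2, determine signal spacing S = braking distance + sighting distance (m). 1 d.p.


V = 183 / 3.6 = 50.8333 m/s
Braking distance = 50.8333^2 / (2*0.57) = 2266.691 m
Sighting distance = 50.8333 * 10 = 508.3333 m
S = 2266.691 + 508.3333 = 2775.0 m

2775.0


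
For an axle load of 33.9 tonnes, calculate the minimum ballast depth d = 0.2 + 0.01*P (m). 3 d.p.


d = 0.2 + 0.01 * 33.9
d = 0.2 + 0.339
d = 0.539 m

0.539


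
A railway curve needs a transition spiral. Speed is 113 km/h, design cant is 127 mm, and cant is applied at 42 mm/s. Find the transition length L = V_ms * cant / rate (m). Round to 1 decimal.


Convert speed: V = 113 / 3.6 = 31.3889 m/s
L = 31.3889 * 127 / 42
L = 3986.3889 / 42
L = 94.9 m

94.9


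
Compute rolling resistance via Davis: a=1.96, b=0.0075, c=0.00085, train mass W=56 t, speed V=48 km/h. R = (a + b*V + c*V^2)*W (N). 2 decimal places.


b*V = 0.0075 * 48 = 0.36
c*V^2 = 0.00085 * 2304 = 1.9584
R_per_t = 1.96 + 0.36 + 1.9584 = 4.2784 N/t
R_total = 4.2784 * 56 = 239.59 N

239.59


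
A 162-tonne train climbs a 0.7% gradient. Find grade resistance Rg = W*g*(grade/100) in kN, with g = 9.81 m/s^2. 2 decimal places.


Rg = W * 9.81 * grade / 100
Rg = 162 * 9.81 * 0.7 / 100
Rg = 1589.22 * 0.007
Rg = 11.12 kN

11.12


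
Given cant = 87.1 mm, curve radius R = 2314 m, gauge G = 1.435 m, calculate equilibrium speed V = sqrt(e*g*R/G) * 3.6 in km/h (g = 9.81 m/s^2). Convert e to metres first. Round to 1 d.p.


Convert cant: e = 87.1 mm = 0.0871 m
V_ms = sqrt(0.0871 * 9.81 * 2314 / 1.435)
V_ms = sqrt(1377.839452) = 37.1193 m/s
V = 37.1193 * 3.6 = 133.6 km/h

133.6


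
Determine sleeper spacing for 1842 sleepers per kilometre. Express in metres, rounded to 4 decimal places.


Spacing = 1000 m / number of sleepers
Spacing = 1000 / 1842
Spacing = 0.5429 m

0.5429


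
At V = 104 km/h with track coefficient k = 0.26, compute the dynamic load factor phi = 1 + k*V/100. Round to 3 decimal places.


phi = 1 + k * V / 100
phi = 1 + 0.26 * 104 / 100
phi = 1 + 0.2704
phi = 1.270

1.270


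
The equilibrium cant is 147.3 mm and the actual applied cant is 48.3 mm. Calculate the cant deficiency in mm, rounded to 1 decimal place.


Cant deficiency = equilibrium cant - actual cant
CD = 147.3 - 48.3
CD = 99.0 mm

99.0


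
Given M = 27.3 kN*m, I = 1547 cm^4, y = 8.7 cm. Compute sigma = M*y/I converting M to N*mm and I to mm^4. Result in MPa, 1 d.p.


Convert units:
M = 27.3 kN*m = 27300000 N*mm
y = 8.7 cm = 87 mm
I = 1547 cm^4 = 15470000 mm^4
sigma = 27300000 * 87 / 15470000
sigma = 153.5 MPa

153.5


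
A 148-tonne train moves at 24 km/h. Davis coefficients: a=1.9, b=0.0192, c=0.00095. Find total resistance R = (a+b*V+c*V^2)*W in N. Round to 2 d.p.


b*V = 0.0192 * 24 = 0.4608
c*V^2 = 0.00095 * 576 = 0.5472
R_per_t = 1.9 + 0.4608 + 0.5472 = 2.908 N/t
R_total = 2.908 * 148 = 430.38 N

430.38


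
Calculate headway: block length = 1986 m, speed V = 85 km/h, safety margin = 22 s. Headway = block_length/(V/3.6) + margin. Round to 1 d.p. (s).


V = 85 / 3.6 = 23.6111 m/s
Block traversal time = 1986 / 23.6111 = 84.1129 s
Headway = 84.1129 + 22
Headway = 106.1 s

106.1


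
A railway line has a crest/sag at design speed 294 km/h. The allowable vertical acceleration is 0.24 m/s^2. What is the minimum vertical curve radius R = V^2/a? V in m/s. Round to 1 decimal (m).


Convert speed: V = 294 / 3.6 = 81.6667 m/s
V^2 = 6669.4444 m^2/s^2
R_v = 6669.4444 / 0.24
R_v = 27789.4 m

27789.4


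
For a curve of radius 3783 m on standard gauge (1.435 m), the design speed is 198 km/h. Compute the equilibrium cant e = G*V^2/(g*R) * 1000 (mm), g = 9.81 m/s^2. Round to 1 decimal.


Convert speed: V = 198 / 3.6 = 55.0 m/s
Apply formula: e = 1.435 * 55.0^2 / (9.81 * 3783)
e = 1.435 * 3025.0 / 37111.23
e = 0.116969 m = 117.0 mm

117.0


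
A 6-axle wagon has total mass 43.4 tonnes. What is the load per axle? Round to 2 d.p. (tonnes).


Load per axle = total weight / number of axles
Load = 43.4 / 6
Load = 7.23 tonnes

7.23


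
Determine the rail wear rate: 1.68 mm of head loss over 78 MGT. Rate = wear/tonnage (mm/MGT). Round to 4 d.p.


Wear rate = total wear / cumulative tonnage
Rate = 1.68 / 78
Rate = 0.0215 mm/MGT

0.0215


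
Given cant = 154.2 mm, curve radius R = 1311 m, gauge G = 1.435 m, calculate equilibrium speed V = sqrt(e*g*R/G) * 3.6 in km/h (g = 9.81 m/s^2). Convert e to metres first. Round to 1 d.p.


Convert cant: e = 154.2 mm = 0.1542 m
V_ms = sqrt(0.1542 * 9.81 * 1311 / 1.435)
V_ms = sqrt(1381.987681) = 37.1751 m/s
V = 37.1751 * 3.6 = 133.8 km/h

133.8


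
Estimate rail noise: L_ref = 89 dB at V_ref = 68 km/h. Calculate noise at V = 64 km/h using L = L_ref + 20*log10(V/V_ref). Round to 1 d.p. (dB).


V/V_ref = 64 / 68 = 0.941176
log10(0.941176) = -0.026329
20 * -0.026329 = -0.5266
L = 89 + -0.5266 = 88.5 dB

88.5


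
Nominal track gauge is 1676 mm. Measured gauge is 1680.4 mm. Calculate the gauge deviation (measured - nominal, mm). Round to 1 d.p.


Deviation = measured - nominal
Deviation = 1680.4 - 1676
Deviation = 4.4 mm

4.4


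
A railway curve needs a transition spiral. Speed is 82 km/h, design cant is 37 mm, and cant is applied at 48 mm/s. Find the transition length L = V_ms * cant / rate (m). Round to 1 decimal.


Convert speed: V = 82 / 3.6 = 22.7778 m/s
L = 22.7778 * 37 / 48
L = 842.7778 / 48
L = 17.6 m

17.6


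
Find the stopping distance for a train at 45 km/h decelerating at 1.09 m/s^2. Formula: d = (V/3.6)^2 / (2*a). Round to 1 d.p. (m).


Convert speed: V = 45 / 3.6 = 12.5 m/s
V^2 = 156.25
d = 156.25 / (2 * 1.09)
d = 156.25 / 2.18
d = 71.7 m

71.7


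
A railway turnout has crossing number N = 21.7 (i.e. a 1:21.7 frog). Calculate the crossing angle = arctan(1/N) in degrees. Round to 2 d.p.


1/N = 1/21.7 = 0.046083
angle = arctan(0.046083) = 0.04605 rad
angle = 0.04605 * 180/pi = 2.64 degrees

2.64


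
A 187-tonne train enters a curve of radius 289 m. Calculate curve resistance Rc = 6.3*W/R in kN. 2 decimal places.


Rc = 6.3 * W / R
Rc = 6.3 * 187 / 289
Rc = 1178.1 / 289
Rc = 4.08 kN

4.08


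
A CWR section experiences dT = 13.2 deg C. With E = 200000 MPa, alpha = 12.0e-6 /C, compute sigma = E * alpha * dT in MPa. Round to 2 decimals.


sigma = E * alpha * dT
sigma = 200000 * 12.0e-6 * 13.2
sigma = 2.4 * 13.2
sigma = 31.68 MPa

31.68


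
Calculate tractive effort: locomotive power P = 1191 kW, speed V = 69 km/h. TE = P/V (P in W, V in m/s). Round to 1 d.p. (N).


Convert: P = 1191 kW = 1191000 W
V = 69 / 3.6 = 19.1667 m/s
TE = 1191000 / 19.1667
TE = 62139.1 N

62139.1


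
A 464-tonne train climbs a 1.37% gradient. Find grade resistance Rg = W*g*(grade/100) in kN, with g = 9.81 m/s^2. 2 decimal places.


Rg = W * 9.81 * grade / 100
Rg = 464 * 9.81 * 1.37 / 100
Rg = 4551.84 * 0.0137
Rg = 62.36 kN

62.36


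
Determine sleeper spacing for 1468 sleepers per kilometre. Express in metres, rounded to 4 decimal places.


Spacing = 1000 m / number of sleepers
Spacing = 1000 / 1468
Spacing = 0.6812 m

0.6812


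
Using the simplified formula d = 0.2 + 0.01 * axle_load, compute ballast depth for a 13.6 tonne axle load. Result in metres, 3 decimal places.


d = 0.2 + 0.01 * 13.6
d = 0.2 + 0.136
d = 0.336 m

0.336


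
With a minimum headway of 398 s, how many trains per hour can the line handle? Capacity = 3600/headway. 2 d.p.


Capacity = 3600 / headway
Capacity = 3600 / 398
Capacity = 9.05 trains/hour

9.05


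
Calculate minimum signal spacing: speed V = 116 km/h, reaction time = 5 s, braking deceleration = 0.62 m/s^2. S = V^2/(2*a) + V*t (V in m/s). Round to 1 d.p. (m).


V = 116 / 3.6 = 32.2222 m/s
Braking distance = 32.2222^2 / (2*0.62) = 837.3158 m
Sighting distance = 32.2222 * 5 = 161.1111 m
S = 837.3158 + 161.1111 = 998.4 m

998.4


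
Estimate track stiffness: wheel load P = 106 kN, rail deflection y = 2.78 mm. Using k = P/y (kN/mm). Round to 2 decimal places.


Track stiffness k = P / y
k = 106 / 2.78
k = 38.13 kN/mm

38.13


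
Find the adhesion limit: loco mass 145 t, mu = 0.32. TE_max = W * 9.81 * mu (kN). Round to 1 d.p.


TE_max = W * g * mu
TE_max = 145 * 9.81 * 0.32
TE_max = 1422.45 * 0.32
TE_max = 455.2 kN

455.2


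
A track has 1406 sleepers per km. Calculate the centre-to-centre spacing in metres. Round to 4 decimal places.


Spacing = 1000 m / number of sleepers
Spacing = 1000 / 1406
Spacing = 0.7112 m

0.7112


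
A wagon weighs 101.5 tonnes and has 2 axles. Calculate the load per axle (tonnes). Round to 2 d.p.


Load per axle = total weight / number of axles
Load = 101.5 / 2
Load = 50.75 tonnes

50.75


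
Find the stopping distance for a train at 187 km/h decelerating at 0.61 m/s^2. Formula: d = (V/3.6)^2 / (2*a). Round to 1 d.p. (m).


Convert speed: V = 187 / 3.6 = 51.9444 m/s
V^2 = 2698.2253
d = 2698.2253 / (2 * 0.61)
d = 2698.2253 / 1.22
d = 2211.7 m

2211.7


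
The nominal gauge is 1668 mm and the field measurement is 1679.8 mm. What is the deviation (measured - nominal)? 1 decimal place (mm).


Deviation = measured - nominal
Deviation = 1679.8 - 1668
Deviation = 11.8 mm

11.8


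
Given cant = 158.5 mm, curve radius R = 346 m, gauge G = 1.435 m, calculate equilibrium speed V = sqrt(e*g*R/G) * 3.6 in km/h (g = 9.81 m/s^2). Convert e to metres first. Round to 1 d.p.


Convert cant: e = 158.5 mm = 0.1585 m
V_ms = sqrt(0.1585 * 9.81 * 346 / 1.435)
V_ms = sqrt(374.90607) = 19.3625 m/s
V = 19.3625 * 3.6 = 69.7 km/h

69.7


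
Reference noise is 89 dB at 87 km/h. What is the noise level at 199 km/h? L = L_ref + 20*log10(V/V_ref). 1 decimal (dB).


V/V_ref = 199 / 87 = 2.287356
log10(2.287356) = 0.359334
20 * 0.359334 = 7.1867
L = 89 + 7.1867 = 96.2 dB

96.2


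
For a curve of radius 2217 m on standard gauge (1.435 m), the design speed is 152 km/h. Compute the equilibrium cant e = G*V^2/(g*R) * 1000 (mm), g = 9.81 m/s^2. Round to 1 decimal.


Convert speed: V = 152 / 3.6 = 42.2222 m/s
Apply formula: e = 1.435 * 42.2222^2 / (9.81 * 2217)
e = 1.435 * 1782.716 / 21748.77
e = 0.117625 m = 117.6 mm

117.6


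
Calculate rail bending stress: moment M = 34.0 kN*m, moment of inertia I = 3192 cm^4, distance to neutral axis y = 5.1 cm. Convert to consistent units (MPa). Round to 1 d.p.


Convert units:
M = 34.0 kN*m = 34000000 N*mm
y = 5.1 cm = 51 mm
I = 3192 cm^4 = 31920000 mm^4
sigma = 34000000 * 51 / 31920000
sigma = 54.3 MPa

54.3


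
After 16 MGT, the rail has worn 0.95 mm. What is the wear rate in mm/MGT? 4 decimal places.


Wear rate = total wear / cumulative tonnage
Rate = 0.95 / 16
Rate = 0.0594 mm/MGT

0.0594


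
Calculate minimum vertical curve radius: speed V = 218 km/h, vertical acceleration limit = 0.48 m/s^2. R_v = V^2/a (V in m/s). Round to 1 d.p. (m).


Convert speed: V = 218 / 3.6 = 60.5556 m/s
V^2 = 3666.9753 m^2/s^2
R_v = 3666.9753 / 0.48
R_v = 7639.5 m

7639.5


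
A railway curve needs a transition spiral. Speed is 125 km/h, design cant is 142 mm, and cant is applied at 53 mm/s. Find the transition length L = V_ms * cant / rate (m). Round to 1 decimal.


Convert speed: V = 125 / 3.6 = 34.7222 m/s
L = 34.7222 * 142 / 53
L = 4930.5556 / 53
L = 93.0 m

93.0


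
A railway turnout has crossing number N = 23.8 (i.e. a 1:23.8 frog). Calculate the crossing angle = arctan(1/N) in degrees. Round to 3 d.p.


1/N = 1/23.8 = 0.042017
angle = arctan(0.042017) = 0.041992 rad
angle = 0.041992 * 180/pi = 2.406 degrees

2.406


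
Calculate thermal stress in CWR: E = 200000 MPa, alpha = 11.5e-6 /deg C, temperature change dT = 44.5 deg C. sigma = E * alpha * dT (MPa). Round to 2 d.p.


sigma = E * alpha * dT
sigma = 200000 * 11.5e-6 * 44.5
sigma = 2.3 * 44.5
sigma = 102.35 MPa

102.35


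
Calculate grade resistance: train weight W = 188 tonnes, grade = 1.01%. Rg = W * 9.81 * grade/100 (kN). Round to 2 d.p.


Rg = W * 9.81 * grade / 100
Rg = 188 * 9.81 * 1.01 / 100
Rg = 1844.28 * 0.0101
Rg = 18.63 kN

18.63


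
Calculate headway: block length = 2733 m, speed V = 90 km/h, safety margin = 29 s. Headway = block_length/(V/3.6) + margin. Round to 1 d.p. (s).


V = 90 / 3.6 = 25.0 m/s
Block traversal time = 2733 / 25.0 = 109.32 s
Headway = 109.32 + 29
Headway = 138.3 s

138.3


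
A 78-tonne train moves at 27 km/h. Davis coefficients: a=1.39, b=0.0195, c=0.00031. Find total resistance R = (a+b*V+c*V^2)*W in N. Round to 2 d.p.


b*V = 0.0195 * 27 = 0.5265
c*V^2 = 0.00031 * 729 = 0.22599
R_per_t = 1.39 + 0.5265 + 0.22599 = 2.14249 N/t
R_total = 2.14249 * 78 = 167.11 N

167.11


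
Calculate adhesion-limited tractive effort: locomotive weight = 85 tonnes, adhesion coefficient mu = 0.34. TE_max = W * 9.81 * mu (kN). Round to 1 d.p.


TE_max = W * g * mu
TE_max = 85 * 9.81 * 0.34
TE_max = 833.85 * 0.34
TE_max = 283.5 kN

283.5


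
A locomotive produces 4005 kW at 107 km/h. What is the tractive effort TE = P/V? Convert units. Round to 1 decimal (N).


Convert: P = 4005 kW = 4005000 W
V = 107 / 3.6 = 29.7222 m/s
TE = 4005000 / 29.7222
TE = 134747.7 N

134747.7


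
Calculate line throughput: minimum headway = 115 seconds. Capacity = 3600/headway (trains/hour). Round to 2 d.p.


Capacity = 3600 / headway
Capacity = 3600 / 115
Capacity = 31.30 trains/hour

31.30
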